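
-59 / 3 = -19.67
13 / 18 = 0.72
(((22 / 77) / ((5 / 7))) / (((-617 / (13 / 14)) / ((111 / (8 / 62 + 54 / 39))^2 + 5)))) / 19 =-3719674751 / 21810641500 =-0.17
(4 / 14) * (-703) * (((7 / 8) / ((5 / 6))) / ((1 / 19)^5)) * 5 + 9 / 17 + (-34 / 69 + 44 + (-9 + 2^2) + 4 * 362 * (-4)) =-6125528340295 / 2346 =-2611052148.46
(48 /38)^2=576 /361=1.60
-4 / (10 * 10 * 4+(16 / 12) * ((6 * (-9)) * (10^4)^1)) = 1 / 179900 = 0.00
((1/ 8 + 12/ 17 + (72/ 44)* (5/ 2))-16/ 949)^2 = 48491042529601/ 2015559447616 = 24.06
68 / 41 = 1.66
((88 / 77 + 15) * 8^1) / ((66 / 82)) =37064 / 231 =160.45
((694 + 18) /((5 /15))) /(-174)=-356 /29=-12.28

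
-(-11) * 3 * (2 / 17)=66 / 17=3.88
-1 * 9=-9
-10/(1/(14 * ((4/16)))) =-35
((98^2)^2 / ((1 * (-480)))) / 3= -5764801 / 90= -64053.34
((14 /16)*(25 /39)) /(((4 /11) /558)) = 179025 /208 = 860.70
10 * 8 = 80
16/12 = 4/3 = 1.33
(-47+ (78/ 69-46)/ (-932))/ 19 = -251615/ 101821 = -2.47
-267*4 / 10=-534 / 5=-106.80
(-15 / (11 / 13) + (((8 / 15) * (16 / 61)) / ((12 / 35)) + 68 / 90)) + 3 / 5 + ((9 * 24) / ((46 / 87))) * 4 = 1123762328 / 694485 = 1618.12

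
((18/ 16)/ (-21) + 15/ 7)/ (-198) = -13/ 1232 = -0.01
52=52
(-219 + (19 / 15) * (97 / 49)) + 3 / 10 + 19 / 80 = -2539631 / 11760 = -215.96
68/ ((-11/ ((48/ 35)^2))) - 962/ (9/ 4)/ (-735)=-574072/ 51975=-11.05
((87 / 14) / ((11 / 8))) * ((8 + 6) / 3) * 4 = 928 / 11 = 84.36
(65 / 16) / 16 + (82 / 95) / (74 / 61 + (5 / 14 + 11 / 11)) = 0.59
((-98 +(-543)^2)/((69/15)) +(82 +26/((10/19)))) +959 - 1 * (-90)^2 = 6562671/115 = 57066.70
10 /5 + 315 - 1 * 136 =181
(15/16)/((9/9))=15/16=0.94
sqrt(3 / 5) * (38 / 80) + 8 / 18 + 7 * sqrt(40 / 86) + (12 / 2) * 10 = 19 * sqrt(15) / 200 + 14 * sqrt(215) / 43 + 544 / 9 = 65.59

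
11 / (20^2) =11 / 400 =0.03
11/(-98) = -11/98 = -0.11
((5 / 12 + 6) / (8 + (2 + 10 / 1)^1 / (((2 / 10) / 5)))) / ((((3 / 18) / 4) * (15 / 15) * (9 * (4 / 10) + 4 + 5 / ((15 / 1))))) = 15 / 238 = 0.06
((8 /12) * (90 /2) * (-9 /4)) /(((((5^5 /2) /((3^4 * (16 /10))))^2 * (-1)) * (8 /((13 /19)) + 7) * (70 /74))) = 44883072 /1708984375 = 0.03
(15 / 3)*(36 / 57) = 60 / 19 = 3.16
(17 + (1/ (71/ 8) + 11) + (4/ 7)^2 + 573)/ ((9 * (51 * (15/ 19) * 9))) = 13251911/ 71858745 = 0.18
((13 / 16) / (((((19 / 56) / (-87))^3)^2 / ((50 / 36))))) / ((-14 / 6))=-6467817627965946470400 / 47045881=-137478935253990.60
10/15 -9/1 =-25/3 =-8.33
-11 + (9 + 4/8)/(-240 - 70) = -6839/620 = -11.03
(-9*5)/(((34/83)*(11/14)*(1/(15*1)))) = -392175/187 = -2097.19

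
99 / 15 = 33 / 5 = 6.60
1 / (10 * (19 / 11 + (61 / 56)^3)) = 965888 / 29167475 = 0.03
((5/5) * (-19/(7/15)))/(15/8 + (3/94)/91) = -464360/21389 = -21.71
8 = 8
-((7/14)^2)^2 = -1/16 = -0.06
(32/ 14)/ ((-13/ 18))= -288/ 91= -3.16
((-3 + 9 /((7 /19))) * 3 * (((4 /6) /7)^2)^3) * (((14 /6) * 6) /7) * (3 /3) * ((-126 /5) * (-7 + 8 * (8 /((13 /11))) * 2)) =-1123840 /4588311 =-0.24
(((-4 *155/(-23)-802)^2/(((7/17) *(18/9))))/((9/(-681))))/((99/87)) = -1975641206302/40733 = -48502226.85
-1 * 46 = -46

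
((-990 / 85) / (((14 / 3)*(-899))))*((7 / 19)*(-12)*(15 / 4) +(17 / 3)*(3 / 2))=-91179 / 4065278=-0.02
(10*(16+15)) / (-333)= -310 / 333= -0.93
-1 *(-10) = 10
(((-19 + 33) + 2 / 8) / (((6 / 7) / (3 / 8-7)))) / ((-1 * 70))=1007 / 640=1.57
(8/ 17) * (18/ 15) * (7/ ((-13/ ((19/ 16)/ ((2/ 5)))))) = -399/ 442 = -0.90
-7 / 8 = -0.88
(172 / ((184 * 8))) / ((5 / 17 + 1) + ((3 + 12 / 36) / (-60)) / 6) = 19737 / 217028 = 0.09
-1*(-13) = 13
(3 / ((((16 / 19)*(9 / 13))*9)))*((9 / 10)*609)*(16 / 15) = 334.27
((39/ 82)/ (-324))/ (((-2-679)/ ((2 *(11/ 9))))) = 143/ 27139212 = 0.00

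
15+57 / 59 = 942 / 59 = 15.97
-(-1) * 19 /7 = 19 /7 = 2.71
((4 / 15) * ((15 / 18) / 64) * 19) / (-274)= -19 / 78912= -0.00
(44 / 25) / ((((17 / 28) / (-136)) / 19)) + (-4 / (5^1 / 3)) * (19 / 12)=-187359 / 25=-7494.36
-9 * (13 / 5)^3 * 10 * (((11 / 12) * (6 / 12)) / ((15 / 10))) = -24167 / 50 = -483.34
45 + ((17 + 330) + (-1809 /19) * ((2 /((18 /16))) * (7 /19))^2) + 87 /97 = 702686591 /1995969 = 352.05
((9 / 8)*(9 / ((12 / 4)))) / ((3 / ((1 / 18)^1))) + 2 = 33 / 16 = 2.06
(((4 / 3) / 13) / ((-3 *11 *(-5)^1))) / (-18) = -2 / 57915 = -0.00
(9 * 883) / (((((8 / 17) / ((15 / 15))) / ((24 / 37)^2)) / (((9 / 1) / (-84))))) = -7295346 / 9583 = -761.28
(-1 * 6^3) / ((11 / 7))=-1512 / 11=-137.45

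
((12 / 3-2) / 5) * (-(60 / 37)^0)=-2 / 5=-0.40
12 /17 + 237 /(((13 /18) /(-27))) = -1957938 /221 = -8859.45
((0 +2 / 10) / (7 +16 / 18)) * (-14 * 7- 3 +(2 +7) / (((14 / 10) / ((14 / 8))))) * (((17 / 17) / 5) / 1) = -0.46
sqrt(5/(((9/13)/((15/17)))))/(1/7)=35 * sqrt(663)/51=17.67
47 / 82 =0.57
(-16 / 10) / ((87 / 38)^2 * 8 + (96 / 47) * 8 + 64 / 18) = -0.03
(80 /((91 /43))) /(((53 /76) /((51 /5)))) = 2666688 /4823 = 552.91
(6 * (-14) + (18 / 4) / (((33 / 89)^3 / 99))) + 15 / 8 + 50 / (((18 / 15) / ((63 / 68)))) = 143097477 / 16456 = 8695.76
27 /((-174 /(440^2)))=-871200 /29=-30041.38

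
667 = 667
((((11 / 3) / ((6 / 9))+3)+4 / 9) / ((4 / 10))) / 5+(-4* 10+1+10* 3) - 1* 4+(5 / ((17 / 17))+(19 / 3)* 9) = 1925 / 36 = 53.47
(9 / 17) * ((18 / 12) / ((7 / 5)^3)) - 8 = -89921 / 11662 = -7.71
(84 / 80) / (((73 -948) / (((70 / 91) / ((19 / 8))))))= -12 / 30875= -0.00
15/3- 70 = -65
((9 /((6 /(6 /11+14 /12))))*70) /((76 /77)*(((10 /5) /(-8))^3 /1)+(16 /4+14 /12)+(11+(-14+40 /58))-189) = -0.97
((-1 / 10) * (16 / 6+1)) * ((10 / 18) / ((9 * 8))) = -11 / 3888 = -0.00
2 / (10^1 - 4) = 1 / 3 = 0.33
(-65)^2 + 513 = 4738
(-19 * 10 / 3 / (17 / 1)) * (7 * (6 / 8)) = -665 / 34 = -19.56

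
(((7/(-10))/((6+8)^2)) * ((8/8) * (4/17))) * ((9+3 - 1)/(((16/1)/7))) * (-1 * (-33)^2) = 11979/2720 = 4.40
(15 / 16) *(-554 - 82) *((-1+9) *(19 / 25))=-18126 / 5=-3625.20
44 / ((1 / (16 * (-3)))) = -2112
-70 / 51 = -1.37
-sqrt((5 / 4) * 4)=-sqrt(5)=-2.24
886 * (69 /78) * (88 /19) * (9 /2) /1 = 4034844 /247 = 16335.40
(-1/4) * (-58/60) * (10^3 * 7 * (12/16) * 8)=10150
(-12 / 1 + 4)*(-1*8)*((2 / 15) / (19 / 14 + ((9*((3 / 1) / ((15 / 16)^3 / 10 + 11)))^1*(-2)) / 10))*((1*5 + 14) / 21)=441587968 / 49753701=8.88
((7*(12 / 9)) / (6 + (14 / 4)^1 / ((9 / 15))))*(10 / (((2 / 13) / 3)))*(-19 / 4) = -51870 / 71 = -730.56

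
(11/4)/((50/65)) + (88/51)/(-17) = 120461/34680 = 3.47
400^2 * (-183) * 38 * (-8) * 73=649781760000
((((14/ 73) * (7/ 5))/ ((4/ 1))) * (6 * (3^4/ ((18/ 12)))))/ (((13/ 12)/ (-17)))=-1619352/ 4745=-341.28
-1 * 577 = -577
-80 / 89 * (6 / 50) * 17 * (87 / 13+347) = -3751968 / 5785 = -648.57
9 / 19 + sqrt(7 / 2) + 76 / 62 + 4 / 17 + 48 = sqrt(14) / 2 + 499997 / 10013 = 51.81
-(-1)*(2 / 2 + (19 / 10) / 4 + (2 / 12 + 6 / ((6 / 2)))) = 3.64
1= 1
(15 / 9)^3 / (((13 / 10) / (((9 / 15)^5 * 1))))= 18 / 65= 0.28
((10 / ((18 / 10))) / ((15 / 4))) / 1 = 1.48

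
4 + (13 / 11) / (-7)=295 / 77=3.83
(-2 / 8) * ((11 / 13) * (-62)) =341 / 26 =13.12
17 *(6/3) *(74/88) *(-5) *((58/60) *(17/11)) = -310097/1452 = -213.57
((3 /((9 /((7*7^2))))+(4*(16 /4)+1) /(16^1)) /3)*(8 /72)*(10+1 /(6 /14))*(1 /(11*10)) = 204943 /427680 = 0.48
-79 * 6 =-474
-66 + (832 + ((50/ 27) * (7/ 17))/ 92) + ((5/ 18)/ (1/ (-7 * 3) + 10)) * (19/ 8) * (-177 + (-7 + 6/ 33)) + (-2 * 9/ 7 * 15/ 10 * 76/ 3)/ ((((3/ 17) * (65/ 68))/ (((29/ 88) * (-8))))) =10605979217507/ 4649725080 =2280.99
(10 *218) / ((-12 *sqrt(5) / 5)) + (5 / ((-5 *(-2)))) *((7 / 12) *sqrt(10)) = -545 *sqrt(5) / 3 + 7 *sqrt(10) / 24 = -405.30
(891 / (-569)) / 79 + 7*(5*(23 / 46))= 1571503 / 89902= 17.48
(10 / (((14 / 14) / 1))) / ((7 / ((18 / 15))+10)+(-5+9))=60 / 119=0.50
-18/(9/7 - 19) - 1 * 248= -246.98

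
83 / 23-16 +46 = 773 / 23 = 33.61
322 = 322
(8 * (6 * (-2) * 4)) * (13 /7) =-713.14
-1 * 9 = -9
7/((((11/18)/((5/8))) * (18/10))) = 175/44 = 3.98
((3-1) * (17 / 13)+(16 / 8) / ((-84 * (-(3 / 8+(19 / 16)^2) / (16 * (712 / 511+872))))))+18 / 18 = 4037629615 / 21250957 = 190.00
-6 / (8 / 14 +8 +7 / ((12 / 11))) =-504 / 1259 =-0.40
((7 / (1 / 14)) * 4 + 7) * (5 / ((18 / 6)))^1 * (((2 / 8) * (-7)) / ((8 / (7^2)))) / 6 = -228095 / 192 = -1187.99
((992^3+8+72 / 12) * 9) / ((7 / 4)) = 35142894072 / 7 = 5020413438.86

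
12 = 12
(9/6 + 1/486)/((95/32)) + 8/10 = 30148/23085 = 1.31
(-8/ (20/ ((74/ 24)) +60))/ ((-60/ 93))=1147/ 6150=0.19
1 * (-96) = -96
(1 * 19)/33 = 19/33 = 0.58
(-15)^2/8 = 225/8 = 28.12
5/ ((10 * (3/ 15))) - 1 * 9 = -13/ 2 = -6.50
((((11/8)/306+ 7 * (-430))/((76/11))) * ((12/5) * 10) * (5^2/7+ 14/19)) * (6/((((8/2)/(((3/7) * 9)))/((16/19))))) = -1253973422889/5713547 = -219473.72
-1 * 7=-7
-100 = -100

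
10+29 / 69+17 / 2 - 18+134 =134.92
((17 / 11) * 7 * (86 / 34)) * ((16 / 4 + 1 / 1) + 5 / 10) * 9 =2709 / 2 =1354.50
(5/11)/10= 0.05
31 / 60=0.52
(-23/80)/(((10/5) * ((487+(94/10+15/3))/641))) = -641/3488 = -0.18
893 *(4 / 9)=3572 / 9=396.89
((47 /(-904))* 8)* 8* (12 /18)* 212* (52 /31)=-8290048 /10509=-788.85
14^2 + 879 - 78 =997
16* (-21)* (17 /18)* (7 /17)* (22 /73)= -8624 /219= -39.38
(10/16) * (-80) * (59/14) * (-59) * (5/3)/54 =435125/1134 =383.71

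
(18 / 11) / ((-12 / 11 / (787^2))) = -1858107 / 2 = -929053.50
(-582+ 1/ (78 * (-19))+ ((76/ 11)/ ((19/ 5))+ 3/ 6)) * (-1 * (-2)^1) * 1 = -9449984/ 8151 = -1159.36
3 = 3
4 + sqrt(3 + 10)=sqrt(13) + 4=7.61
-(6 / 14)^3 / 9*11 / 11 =-3 / 343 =-0.01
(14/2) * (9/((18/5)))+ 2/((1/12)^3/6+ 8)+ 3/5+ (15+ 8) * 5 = 22121431/165890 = 133.35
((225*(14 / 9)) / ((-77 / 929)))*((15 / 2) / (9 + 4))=-348375 / 143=-2436.19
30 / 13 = 2.31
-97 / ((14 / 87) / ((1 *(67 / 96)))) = -188471 / 448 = -420.69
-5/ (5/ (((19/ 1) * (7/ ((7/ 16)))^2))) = -4864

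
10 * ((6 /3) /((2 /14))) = 140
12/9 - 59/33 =-5/11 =-0.45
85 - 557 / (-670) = 57507 / 670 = 85.83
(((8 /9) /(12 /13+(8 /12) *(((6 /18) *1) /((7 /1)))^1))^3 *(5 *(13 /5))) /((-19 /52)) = -32602495744 /1135752949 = -28.71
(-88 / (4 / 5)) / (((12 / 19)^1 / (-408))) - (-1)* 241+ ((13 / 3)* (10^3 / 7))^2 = 200443741 / 441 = 454520.95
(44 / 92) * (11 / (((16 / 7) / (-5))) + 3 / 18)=-12617 / 1104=-11.43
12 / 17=0.71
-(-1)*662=662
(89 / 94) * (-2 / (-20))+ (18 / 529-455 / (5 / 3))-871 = -568801439 / 497260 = -1143.87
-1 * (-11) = 11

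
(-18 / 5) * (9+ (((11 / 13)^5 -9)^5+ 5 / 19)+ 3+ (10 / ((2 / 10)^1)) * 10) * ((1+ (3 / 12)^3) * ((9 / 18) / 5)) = 11008084321965526735924693537310475 / 660045736775234543530259958976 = 16677.76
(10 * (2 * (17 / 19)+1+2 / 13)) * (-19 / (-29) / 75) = 1454 / 5655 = 0.26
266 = 266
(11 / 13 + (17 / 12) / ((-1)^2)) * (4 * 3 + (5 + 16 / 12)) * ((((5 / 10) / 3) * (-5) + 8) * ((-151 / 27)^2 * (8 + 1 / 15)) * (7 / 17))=3224579963143 / 104398632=30887.19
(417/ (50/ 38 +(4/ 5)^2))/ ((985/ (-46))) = -9.96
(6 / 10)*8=24 / 5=4.80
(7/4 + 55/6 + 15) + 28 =647/12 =53.92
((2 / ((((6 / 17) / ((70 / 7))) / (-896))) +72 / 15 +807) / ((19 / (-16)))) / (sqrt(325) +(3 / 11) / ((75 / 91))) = -1154111420 / 26932329 +226700457500*sqrt(13) / 350120277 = 2291.72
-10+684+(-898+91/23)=-5061/23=-220.04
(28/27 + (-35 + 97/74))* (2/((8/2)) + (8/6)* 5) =-2805277/11988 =-234.01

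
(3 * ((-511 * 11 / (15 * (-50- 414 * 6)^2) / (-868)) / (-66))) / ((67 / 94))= -3431 / 800204460720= -0.00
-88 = -88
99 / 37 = 2.68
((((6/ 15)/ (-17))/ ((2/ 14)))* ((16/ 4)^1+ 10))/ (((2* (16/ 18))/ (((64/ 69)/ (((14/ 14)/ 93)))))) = -218736/ 1955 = -111.89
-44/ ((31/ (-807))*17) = 35508/ 527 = 67.38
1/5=0.20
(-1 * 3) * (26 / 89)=-78 / 89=-0.88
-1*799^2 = -638401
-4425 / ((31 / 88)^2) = -34267200 / 961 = -35657.86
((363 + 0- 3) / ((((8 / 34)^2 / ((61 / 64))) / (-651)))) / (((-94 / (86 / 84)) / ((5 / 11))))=5287377825 / 264704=19974.68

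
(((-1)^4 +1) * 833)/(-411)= -1666/411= -4.05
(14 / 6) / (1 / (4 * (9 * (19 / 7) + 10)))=964 / 3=321.33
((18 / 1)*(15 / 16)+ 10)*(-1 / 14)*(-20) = 1075 / 28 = 38.39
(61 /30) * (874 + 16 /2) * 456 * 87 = 355738824 /5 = 71147764.80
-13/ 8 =-1.62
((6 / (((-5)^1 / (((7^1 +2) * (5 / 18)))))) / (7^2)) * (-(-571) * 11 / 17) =-18843 / 833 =-22.62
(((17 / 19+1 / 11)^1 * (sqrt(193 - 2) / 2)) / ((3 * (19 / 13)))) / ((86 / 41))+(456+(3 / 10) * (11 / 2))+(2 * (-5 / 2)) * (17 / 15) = 54899 * sqrt(191) / 1024518+27119 / 60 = 452.72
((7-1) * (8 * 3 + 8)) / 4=48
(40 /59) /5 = 8 /59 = 0.14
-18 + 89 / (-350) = -6389 / 350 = -18.25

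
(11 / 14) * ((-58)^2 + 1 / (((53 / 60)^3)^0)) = 37015 / 14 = 2643.93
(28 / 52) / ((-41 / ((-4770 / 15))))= 4.18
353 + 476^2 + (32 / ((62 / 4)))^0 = 226930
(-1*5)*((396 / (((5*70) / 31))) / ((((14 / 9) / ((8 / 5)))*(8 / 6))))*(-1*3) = 497178 / 1225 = 405.86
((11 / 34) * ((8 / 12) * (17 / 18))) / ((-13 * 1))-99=-69509 / 702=-99.02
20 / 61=0.33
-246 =-246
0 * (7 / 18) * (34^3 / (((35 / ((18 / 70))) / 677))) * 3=0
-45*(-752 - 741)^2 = -100307205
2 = 2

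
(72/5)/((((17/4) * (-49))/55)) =-3168/833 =-3.80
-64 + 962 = 898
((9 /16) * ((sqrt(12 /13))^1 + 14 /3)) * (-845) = -17745 /8 - 585 * sqrt(39) /8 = -2674.79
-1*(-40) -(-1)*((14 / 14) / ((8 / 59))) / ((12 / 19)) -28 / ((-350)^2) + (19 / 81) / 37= 21685234721 / 419580000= 51.68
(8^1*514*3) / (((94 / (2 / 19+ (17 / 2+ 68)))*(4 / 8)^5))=287280768 / 893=321702.99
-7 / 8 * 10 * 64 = -560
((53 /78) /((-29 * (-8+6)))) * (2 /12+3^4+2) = 26447 /27144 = 0.97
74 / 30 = 37 / 15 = 2.47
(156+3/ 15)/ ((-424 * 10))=-781/ 21200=-0.04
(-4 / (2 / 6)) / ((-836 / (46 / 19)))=138 / 3971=0.03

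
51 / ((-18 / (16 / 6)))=-68 / 9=-7.56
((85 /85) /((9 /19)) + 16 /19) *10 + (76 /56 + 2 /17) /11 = 13280921 /447678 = 29.67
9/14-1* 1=-5/14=-0.36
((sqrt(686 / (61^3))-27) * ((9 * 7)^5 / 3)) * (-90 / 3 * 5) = 1339789333050-347352790050 * sqrt(854) / 3721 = 1337061360116.91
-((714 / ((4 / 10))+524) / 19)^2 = -5331481 / 361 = -14768.65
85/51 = 5/3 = 1.67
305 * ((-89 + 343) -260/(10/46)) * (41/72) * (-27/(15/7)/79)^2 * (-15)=1558455633/24964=62428.12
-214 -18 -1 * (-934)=702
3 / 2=1.50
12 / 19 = 0.63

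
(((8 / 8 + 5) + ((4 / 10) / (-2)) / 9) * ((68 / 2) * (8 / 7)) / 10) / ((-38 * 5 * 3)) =-18292 / 448875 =-0.04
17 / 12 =1.42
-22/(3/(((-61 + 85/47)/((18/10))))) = 306020/1269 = 241.15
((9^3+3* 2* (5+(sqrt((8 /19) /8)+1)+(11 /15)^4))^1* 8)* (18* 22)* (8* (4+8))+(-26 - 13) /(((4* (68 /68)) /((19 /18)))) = 1824768* sqrt(19) /19+3497784624377 /15000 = 233604272.11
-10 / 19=-0.53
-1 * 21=-21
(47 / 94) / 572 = 1 / 1144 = 0.00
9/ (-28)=-9/ 28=-0.32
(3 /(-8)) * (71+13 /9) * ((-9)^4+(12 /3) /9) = -9625639 /54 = -178252.57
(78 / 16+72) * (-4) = -615 / 2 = -307.50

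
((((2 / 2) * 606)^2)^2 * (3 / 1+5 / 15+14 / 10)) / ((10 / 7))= 11171092168152 / 25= 446843686726.08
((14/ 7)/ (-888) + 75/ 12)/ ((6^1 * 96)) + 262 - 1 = 33375979/ 127872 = 261.01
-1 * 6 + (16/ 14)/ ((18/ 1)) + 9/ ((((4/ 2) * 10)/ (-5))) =-2063/ 252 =-8.19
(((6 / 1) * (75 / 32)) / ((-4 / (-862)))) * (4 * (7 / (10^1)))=135765 / 16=8485.31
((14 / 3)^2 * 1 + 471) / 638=4435 / 5742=0.77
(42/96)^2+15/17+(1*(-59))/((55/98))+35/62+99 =-33309079/7420160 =-4.49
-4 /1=-4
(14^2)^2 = 38416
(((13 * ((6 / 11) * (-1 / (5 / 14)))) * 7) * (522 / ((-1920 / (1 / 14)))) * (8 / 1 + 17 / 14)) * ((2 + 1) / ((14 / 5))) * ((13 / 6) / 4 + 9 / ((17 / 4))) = 13568607 / 191488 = 70.86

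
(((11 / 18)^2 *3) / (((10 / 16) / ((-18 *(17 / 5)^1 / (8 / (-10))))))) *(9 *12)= 74052 / 5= 14810.40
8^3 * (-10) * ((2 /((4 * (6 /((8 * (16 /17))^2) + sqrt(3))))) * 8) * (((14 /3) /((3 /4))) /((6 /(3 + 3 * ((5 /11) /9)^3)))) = 1317459576781537280 /583852883417991 -37344736515551395840 * sqrt(3) /1751558650253973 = -34672.32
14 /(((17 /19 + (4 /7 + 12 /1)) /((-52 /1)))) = -96824 /1791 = -54.06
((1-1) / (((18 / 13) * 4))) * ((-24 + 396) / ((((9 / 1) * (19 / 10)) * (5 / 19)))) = 0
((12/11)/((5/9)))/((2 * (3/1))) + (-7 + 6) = -37/55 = -0.67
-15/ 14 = -1.07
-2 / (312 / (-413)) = 413 / 156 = 2.65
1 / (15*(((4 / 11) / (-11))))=-121 / 60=-2.02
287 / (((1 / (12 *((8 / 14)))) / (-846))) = -1664928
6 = 6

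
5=5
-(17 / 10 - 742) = 7403 / 10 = 740.30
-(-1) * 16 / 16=1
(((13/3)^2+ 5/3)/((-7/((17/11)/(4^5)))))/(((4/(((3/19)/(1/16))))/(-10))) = 1955/70224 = 0.03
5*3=15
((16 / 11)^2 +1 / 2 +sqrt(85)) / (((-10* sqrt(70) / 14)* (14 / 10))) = sqrt(70)* (-242* sqrt(85) -633) / 16940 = -1.41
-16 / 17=-0.94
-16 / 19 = -0.84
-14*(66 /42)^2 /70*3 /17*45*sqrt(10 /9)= -1089*sqrt(10) /833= -4.13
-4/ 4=-1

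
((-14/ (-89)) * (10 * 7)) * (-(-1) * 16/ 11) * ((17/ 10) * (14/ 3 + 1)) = 453152/ 2937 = 154.29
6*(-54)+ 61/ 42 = -13547/ 42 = -322.55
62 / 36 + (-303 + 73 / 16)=-42727 / 144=-296.72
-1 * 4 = -4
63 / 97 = 0.65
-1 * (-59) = 59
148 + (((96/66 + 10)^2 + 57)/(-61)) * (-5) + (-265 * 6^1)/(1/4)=-45736907/7381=-6196.57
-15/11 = -1.36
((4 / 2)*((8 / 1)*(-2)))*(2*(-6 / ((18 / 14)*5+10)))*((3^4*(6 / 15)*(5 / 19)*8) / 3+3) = 1314432 / 2185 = 601.57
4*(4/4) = 4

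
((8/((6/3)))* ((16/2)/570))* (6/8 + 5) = 92/285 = 0.32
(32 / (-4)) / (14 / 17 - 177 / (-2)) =-272 / 3037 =-0.09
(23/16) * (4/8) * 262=3013/16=188.31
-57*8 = -456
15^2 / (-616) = -225 / 616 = -0.37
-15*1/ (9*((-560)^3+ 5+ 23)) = 5/ 526847916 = 0.00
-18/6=-3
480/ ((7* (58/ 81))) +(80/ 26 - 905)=-2127455/ 2639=-806.16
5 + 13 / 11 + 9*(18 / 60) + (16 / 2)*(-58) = -50063 / 110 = -455.12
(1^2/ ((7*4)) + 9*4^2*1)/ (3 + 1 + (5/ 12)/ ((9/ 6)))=36297/ 1078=33.67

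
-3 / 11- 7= -80 / 11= -7.27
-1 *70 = -70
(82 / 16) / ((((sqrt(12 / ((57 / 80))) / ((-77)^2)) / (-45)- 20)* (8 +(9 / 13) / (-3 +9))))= -720889563569175 / 22830423701764496 +28441413* sqrt(95) / 11415211850882248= -0.03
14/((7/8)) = 16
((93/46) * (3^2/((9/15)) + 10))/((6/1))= 775/92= 8.42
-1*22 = -22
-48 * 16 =-768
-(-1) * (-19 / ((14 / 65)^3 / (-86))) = 224368625 / 1372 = 163533.98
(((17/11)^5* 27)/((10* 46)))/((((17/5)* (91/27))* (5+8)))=60886809/17528146636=0.00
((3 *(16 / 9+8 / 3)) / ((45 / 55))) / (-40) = -11 / 27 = -0.41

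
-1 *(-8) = 8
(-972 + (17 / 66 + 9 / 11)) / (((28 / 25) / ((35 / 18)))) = -8010125 / 4752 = -1685.63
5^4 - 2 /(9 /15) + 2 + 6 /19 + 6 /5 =178177 /285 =625.18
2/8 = 1/4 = 0.25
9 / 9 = 1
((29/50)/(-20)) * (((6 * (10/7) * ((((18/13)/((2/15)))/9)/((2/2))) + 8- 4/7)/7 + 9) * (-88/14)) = 2331571/1114750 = 2.09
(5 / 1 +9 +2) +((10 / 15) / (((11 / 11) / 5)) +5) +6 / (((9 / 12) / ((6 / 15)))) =413 / 15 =27.53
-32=-32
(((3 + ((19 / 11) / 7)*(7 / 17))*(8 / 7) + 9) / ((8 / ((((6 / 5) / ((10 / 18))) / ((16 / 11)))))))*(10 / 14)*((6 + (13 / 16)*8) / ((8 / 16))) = 2216835 / 53312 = 41.58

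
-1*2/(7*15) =-2/105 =-0.02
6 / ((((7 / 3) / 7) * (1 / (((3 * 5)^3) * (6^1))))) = 364500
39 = 39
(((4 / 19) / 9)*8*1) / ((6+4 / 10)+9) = 160 / 13167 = 0.01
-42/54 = -7/9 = -0.78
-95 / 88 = -1.08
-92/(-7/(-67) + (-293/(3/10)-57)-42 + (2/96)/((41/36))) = 3032688/35454229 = 0.09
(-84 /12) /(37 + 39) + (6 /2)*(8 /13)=1.75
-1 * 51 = -51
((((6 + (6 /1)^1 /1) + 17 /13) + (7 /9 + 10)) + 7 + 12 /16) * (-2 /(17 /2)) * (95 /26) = -1415405 /51714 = -27.37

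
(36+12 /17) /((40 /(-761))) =-59358 /85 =-698.33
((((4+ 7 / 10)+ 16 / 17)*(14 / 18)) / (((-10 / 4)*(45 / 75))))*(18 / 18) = -6713 / 2295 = -2.93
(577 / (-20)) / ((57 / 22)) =-6347 / 570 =-11.14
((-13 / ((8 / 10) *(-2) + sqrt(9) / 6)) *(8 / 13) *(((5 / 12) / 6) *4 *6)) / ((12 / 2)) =200 / 99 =2.02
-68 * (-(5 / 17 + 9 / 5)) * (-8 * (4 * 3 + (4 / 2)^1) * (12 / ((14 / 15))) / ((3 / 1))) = -68352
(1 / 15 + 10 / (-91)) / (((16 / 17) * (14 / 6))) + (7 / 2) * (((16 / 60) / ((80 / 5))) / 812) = -34777 / 1773408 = -0.02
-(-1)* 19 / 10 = 19 / 10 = 1.90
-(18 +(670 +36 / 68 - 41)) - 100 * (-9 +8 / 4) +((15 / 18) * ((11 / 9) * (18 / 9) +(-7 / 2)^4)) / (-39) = 28190147 / 572832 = 49.21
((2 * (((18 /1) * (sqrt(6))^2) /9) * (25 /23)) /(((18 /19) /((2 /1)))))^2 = 3032.98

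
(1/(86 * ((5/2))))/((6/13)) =13/1290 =0.01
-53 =-53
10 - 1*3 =7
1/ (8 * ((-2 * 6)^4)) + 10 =1658881/ 165888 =10.00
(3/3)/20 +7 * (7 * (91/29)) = 153.81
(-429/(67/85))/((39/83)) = -77605/67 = -1158.28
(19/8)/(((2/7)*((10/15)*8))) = 1.56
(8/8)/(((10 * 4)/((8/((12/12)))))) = 1/5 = 0.20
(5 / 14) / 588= 5 / 8232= 0.00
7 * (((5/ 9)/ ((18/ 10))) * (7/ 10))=245/ 162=1.51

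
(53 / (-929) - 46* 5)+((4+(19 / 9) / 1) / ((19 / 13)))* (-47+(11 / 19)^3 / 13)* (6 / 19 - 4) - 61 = 995420367492 / 2300295971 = 432.74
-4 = -4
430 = 430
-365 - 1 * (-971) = 606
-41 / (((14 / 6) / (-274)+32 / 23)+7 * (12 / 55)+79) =-1039830 / 2077379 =-0.50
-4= -4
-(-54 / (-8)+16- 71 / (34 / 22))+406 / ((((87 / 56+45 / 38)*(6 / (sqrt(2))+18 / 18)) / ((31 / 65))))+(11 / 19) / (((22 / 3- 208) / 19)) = 13391504*sqrt(2) / 1072955+73541900659 / 3875513460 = 36.63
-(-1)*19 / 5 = 3.80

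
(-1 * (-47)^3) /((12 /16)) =415292 /3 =138430.67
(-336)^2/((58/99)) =5588352/29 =192701.79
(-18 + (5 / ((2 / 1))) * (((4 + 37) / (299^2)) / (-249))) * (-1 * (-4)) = -72.00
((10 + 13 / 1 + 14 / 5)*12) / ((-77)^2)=1548 / 29645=0.05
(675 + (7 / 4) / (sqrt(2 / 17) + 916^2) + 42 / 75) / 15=20213185103178449 / 448809544099125 - 7 * sqrt(34) / 718095270558600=45.04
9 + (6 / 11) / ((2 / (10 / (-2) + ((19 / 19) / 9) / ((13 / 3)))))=1093 / 143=7.64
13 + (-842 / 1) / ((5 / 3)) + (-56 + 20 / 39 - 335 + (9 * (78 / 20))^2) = 1362359 / 3900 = 349.32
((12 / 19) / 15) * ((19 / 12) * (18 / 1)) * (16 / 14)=48 / 35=1.37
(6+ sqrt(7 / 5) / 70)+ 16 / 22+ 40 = sqrt(35) / 350+ 514 / 11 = 46.74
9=9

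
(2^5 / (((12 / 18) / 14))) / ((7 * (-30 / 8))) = -128 / 5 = -25.60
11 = 11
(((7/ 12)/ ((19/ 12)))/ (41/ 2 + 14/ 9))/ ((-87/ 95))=-210/ 11513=-0.02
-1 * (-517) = 517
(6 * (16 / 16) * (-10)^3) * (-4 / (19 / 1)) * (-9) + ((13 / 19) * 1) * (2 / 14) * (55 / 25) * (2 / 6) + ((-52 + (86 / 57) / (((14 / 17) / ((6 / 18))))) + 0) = -68347136 / 5985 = -11419.74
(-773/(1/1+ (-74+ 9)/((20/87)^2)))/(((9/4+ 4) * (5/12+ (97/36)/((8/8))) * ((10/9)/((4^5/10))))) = 256462848/86027375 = 2.98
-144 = -144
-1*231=-231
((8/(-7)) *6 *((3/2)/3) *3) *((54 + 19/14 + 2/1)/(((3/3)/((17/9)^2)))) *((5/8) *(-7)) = 1160335/126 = 9209.01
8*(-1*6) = -48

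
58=58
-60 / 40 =-3 / 2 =-1.50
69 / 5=13.80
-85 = -85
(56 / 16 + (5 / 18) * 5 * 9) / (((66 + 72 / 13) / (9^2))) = 2808 / 155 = 18.12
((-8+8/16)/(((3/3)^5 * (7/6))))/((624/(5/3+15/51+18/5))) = -709/12376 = -0.06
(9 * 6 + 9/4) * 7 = 1575/4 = 393.75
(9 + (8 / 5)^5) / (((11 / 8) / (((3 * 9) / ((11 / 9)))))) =118375992 / 378125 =313.06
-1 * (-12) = 12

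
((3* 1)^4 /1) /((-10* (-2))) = 81 /20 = 4.05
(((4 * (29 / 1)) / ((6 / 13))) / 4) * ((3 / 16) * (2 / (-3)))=-377 / 48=-7.85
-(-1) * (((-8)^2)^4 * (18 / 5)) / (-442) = -150994944 / 1105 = -136647.01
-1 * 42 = -42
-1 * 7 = -7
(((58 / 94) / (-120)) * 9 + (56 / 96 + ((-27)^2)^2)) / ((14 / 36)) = 8991990807 / 6580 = 1366563.95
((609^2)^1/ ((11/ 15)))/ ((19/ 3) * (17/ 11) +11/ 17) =283723965/ 5854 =48466.68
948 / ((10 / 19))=1801.20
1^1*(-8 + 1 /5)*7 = -273 /5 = -54.60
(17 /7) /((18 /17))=289 /126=2.29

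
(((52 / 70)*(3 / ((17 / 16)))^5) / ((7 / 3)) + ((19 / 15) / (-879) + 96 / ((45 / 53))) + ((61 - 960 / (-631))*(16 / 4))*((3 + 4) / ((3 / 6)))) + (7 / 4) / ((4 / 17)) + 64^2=72004775534660687233 / 9261261838669680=7774.83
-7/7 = -1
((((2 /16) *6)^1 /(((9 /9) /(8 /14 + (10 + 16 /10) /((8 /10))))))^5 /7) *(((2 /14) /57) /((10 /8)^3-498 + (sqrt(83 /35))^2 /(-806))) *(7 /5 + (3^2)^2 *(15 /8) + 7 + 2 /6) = -9745135873940867907 /455551664687386624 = -21.39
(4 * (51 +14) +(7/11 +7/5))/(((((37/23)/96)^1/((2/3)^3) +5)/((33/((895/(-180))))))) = -9164648448/26646835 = -343.93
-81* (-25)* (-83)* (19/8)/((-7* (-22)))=-3193425/1232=-2592.07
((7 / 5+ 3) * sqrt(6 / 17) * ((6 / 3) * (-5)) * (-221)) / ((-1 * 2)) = -286 * sqrt(102) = -2888.46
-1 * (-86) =86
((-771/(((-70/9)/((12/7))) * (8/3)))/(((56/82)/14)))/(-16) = -2560491/31360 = -81.65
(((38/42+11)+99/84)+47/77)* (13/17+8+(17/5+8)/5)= 151.24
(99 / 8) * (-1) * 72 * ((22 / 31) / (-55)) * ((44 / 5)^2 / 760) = 431244 / 368125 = 1.17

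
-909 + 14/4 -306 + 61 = -2301/2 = -1150.50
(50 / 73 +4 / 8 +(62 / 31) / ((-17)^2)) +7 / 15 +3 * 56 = 107378573 / 632910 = 169.66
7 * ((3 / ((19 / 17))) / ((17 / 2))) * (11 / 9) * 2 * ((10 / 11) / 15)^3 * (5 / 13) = 1120 / 2420847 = 0.00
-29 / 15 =-1.93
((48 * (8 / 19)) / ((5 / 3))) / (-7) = -1152 / 665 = -1.73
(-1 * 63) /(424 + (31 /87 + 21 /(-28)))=-0.15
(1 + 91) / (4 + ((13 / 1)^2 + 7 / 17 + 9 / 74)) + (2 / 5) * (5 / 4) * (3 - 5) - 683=-149204884 / 218305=-683.47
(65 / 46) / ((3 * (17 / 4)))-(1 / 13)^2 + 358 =70989643 / 198237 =358.10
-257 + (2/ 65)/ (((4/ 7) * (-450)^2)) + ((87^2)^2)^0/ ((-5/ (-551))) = -3864509993/ 26325000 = -146.80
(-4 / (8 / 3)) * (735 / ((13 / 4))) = -4410 / 13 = -339.23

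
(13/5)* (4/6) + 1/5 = 29/15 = 1.93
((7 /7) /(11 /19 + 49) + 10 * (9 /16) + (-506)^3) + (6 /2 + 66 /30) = -129554205.15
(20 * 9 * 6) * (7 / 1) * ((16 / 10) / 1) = 12096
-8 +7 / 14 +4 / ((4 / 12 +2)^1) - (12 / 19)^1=-1707 / 266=-6.42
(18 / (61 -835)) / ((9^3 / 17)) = -17 / 31347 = -0.00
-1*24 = -24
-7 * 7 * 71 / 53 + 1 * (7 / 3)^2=-28714 / 477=-60.20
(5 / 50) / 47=1 / 470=0.00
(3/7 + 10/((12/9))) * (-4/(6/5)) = -185/7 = -26.43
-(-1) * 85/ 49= 1.73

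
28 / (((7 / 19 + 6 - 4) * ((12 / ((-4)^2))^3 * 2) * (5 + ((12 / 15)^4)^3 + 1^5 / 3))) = 2.59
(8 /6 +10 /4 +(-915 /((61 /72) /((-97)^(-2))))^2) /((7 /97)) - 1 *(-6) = 2273165459 /38332266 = 59.30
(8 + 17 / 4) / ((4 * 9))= 49 / 144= 0.34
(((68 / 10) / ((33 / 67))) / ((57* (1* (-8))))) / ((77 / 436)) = -124151 / 724185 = -0.17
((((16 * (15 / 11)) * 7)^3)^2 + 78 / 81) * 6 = 1214085997264988121172 / 15944049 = 76146654922158.61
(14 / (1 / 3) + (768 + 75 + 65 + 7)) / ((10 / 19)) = 1818.30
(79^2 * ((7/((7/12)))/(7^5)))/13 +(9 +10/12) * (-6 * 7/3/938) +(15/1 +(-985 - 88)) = -92910502541/87833382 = -1057.80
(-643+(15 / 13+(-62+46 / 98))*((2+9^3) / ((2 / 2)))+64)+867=-43847.42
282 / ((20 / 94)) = 6627 / 5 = 1325.40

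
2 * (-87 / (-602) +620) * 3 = 1119981 / 301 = 3720.87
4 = 4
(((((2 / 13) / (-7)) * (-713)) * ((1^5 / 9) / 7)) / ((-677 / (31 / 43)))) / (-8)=22103 / 667573452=0.00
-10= -10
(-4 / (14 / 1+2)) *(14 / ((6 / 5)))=-35 / 12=-2.92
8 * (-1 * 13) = -104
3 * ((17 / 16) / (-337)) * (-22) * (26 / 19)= 7293 / 25612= 0.28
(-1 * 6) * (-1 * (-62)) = -372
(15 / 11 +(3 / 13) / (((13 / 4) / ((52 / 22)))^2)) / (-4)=-2337 / 6292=-0.37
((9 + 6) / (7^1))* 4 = 8.57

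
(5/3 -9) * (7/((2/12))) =-308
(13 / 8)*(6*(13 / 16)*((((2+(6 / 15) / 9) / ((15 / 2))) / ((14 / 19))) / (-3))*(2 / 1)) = -73853 / 37800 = -1.95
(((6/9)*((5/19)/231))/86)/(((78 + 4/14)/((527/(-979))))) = -2635/43393082436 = -0.00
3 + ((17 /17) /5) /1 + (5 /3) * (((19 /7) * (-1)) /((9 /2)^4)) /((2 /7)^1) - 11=-771437 /98415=-7.84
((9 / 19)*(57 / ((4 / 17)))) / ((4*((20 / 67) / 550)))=1691415 / 32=52856.72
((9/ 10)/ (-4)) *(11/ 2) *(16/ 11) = -9/ 5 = -1.80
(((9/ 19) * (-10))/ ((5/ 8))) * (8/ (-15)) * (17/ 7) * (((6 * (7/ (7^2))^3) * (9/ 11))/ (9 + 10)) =352512/ 47671855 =0.01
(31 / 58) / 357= 0.00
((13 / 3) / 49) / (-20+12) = -13 / 1176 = -0.01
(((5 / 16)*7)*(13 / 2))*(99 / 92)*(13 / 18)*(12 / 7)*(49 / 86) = 1366365 / 126592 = 10.79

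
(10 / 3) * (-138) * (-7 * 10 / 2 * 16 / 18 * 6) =257600 / 3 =85866.67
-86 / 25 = -3.44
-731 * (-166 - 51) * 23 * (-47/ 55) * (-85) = 2915088379/ 11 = 265008034.45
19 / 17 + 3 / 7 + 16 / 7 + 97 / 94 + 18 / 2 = 155081 / 11186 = 13.86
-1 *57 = -57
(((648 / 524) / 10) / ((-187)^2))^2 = 0.00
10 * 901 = 9010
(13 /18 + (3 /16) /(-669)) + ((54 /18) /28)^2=577015 /786744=0.73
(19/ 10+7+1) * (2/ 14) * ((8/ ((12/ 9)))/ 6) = 99/ 70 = 1.41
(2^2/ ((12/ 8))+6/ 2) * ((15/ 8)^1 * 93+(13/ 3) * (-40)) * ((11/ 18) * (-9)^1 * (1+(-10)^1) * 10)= 23375/ 8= 2921.88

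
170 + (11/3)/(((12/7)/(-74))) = 211/18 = 11.72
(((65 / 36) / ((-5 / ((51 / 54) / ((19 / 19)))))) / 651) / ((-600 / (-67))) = -14807 / 253108800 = -0.00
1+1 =2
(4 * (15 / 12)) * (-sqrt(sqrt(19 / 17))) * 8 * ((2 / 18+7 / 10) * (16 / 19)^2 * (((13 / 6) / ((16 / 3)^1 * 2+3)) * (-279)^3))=1172482242048 * 17^(3 / 4) * 19^(1 / 4) / 251617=81450055.59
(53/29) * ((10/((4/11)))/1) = 2915/58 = 50.26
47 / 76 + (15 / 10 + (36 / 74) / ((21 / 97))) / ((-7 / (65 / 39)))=-37719 / 137788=-0.27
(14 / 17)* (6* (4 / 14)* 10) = 240 / 17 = 14.12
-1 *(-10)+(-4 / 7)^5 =167046 / 16807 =9.94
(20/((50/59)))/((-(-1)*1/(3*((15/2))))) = 531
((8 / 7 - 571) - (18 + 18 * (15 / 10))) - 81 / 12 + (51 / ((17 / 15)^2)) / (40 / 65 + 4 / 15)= -2950420 / 5117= -576.59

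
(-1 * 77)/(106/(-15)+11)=-1155/59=-19.58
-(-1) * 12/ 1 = 12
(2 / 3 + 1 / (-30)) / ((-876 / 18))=-19 / 1460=-0.01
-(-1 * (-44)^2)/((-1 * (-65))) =1936/65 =29.78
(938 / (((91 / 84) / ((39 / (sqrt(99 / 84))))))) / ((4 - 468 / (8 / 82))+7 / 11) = -1876 * sqrt(231) / 4393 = -6.49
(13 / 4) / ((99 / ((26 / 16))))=169 / 3168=0.05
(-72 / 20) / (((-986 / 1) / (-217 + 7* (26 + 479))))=29862 / 2465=12.11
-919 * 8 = -7352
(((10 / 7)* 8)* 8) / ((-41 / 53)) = -33920 / 287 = -118.19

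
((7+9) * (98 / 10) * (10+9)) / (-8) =-1862 / 5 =-372.40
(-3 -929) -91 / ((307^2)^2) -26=-8509793293049 / 8882874001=-958.00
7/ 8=0.88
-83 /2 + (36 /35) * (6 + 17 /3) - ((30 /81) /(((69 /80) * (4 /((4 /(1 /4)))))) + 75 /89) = -10631663 /331614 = -32.06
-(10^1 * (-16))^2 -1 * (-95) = -25505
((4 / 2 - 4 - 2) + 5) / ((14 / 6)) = 0.43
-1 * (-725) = 725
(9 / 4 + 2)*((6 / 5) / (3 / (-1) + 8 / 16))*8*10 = -163.20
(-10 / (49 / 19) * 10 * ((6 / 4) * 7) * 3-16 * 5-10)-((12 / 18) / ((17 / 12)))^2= -2653468 / 2023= -1311.65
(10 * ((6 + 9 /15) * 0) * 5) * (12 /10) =0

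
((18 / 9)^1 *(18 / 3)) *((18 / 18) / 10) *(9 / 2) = 27 / 5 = 5.40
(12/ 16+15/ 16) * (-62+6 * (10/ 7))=-5049/ 56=-90.16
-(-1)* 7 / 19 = 7 / 19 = 0.37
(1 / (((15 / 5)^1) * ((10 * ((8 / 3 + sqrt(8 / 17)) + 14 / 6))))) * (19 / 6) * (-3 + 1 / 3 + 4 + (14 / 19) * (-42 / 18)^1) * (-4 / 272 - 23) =17215 / 90072 - 3443 * sqrt(34) / 765612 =0.16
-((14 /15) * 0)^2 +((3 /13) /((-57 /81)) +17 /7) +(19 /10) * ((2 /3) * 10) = 76598 /5187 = 14.77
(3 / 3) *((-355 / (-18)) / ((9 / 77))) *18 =27335 / 9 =3037.22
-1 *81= -81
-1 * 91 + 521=430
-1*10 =-10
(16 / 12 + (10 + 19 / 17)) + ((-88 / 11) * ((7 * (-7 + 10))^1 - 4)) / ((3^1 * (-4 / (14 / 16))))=1521 / 68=22.37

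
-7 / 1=-7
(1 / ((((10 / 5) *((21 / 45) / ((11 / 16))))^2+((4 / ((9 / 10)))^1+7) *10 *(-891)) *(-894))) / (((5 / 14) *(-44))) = -1155 / 1654545512104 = -0.00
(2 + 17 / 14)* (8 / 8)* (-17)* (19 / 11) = -14535 / 154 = -94.38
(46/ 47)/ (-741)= -46/ 34827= -0.00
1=1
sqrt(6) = 2.45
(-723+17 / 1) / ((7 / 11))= -7766 / 7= -1109.43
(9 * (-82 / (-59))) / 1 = 738 / 59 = 12.51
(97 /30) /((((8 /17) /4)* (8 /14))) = 11543 /240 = 48.10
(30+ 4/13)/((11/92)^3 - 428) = -0.07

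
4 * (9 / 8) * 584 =2628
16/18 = 8/9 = 0.89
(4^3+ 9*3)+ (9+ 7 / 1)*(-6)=-5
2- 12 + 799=789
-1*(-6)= 6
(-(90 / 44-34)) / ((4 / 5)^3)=87875 / 1408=62.41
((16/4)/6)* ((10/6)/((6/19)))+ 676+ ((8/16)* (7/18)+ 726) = 151817/108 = 1405.71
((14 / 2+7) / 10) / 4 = 7 / 20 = 0.35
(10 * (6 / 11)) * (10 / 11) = 600 / 121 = 4.96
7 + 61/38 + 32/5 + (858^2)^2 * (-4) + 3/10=-205936225259026/95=-2167749739568.69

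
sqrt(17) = 4.12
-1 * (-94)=94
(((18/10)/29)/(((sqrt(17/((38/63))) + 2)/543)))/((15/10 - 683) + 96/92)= 17084952/4171014755 - 674406* sqrt(4522)/4171014755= -0.01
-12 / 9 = -4 / 3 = -1.33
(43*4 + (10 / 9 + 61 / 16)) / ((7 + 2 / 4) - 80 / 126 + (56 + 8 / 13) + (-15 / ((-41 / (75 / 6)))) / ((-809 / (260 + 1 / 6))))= 76899241783 / 26952336812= 2.85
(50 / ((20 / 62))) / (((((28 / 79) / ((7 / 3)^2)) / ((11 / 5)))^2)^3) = 1570610847533438049162439 / 6802444800000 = 230889172012.60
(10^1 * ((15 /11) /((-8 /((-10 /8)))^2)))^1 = 1875 /5632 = 0.33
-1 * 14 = -14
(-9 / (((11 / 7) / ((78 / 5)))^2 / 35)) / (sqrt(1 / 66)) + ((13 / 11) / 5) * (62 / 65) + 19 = 5287 / 275- 18781308 * sqrt(66) / 605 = -252179.23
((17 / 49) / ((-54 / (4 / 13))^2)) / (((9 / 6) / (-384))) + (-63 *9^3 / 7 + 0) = -39607783697 / 6036849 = -6561.00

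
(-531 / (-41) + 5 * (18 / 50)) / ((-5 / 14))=-41.30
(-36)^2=1296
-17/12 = -1.42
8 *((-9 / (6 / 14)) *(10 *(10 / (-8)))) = 2100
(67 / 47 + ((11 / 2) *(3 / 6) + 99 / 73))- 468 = -6346915 / 13724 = -462.47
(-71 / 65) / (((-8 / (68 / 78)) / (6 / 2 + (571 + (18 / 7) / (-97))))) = 117600424 / 1721265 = 68.32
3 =3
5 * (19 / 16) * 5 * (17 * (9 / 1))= 72675 / 16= 4542.19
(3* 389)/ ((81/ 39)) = 5057/ 9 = 561.89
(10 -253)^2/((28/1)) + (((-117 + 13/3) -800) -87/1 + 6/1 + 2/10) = 468479/420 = 1115.43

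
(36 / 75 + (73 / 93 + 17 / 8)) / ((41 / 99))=2080749 / 254200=8.19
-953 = -953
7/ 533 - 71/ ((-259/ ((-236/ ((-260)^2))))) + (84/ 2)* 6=45226382351/ 179461100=252.01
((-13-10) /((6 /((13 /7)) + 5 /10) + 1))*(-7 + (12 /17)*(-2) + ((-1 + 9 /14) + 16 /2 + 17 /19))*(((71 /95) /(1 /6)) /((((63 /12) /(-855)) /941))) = 272798933784 /648907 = 420397.58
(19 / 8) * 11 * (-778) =-81301 / 4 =-20325.25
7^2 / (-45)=-49 / 45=-1.09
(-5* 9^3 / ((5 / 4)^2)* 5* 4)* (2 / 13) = -93312 / 13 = -7177.85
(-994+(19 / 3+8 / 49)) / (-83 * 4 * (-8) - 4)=-8539 / 22932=-0.37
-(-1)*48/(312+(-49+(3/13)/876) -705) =-60736/559277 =-0.11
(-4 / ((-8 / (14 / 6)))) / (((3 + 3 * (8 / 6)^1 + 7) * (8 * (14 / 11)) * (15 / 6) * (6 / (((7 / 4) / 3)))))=11 / 34560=0.00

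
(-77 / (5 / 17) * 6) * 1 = -7854 / 5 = -1570.80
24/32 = 3/4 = 0.75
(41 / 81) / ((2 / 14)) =287 / 81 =3.54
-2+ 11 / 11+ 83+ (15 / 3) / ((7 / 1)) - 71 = 82 / 7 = 11.71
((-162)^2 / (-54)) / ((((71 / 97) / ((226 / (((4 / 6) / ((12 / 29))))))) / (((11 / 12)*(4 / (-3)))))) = 234390024 / 2059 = 113836.83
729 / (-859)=-729 / 859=-0.85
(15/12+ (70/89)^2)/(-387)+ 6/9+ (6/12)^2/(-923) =1247887669/1886259414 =0.66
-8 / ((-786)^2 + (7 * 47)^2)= -8 / 726037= -0.00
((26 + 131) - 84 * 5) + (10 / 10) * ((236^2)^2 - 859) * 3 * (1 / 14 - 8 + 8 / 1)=9306126989 / 14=664723356.36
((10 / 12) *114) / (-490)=-19 / 98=-0.19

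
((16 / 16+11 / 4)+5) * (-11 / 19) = -385 / 76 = -5.07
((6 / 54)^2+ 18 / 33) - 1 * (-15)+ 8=23.56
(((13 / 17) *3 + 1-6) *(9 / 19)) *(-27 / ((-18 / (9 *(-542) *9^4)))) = 19874830518 / 323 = 61531983.03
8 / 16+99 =199 / 2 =99.50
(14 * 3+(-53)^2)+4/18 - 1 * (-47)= 26084/9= 2898.22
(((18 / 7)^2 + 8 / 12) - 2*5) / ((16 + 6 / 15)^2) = -2500 / 247107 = -0.01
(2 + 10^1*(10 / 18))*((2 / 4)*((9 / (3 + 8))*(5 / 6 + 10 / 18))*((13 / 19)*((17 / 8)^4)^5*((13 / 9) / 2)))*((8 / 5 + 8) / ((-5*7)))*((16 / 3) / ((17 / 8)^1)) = -686855107723439756285870569 / 133422516660571471872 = -5147969.96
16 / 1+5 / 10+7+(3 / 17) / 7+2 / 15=84461 / 3570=23.66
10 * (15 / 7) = 21.43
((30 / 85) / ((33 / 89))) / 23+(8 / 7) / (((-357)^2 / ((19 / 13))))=121474862 / 2934258327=0.04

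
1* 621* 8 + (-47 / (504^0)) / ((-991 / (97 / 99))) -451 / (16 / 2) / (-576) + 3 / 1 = 83236522709 / 16743936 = 4971.14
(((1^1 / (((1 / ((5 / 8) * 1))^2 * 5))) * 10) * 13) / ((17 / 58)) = 9425 / 272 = 34.65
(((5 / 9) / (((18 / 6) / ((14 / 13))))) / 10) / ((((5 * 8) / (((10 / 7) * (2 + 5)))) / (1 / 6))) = 7 / 8424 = 0.00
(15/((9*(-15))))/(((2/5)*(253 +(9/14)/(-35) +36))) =-1225/1274409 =-0.00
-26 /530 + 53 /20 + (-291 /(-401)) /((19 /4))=22239423 /8076140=2.75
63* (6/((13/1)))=378/13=29.08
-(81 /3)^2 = -729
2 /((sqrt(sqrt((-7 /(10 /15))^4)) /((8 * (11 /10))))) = 1.68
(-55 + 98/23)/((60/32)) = -3112/115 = -27.06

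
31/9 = 3.44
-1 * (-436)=436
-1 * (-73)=73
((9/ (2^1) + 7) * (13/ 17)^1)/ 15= 299/ 510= 0.59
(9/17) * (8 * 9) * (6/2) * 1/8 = 243/17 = 14.29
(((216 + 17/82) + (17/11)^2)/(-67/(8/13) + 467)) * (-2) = -5783752/4737755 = -1.22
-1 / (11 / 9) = -9 / 11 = -0.82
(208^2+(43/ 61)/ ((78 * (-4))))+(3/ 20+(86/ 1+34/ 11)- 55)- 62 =45257965169/ 1046760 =43236.24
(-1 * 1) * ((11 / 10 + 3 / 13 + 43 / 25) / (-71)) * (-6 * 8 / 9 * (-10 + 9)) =0.23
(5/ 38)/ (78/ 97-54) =-97/ 39216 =-0.00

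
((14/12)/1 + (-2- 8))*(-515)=27295/6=4549.17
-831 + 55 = -776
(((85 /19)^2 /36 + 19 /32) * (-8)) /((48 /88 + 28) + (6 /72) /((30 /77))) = -13148410 /41113207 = -0.32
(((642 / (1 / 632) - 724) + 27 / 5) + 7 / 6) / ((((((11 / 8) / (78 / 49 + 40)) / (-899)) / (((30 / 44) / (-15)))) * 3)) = 44524457066228 / 266805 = 166880144.92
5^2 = 25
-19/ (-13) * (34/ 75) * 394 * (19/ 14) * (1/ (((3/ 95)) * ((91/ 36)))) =183766328/ 41405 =4438.26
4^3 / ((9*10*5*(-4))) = -8 / 225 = -0.04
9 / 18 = 1 / 2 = 0.50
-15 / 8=-1.88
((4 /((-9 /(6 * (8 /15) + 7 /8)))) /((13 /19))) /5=-3097 /5850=-0.53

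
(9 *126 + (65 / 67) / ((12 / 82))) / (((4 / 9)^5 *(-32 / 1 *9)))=-1002811671 / 4390912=-228.38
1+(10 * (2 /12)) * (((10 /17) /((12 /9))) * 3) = 109 /34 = 3.21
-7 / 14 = -1 / 2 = -0.50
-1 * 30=-30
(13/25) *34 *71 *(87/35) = 3120.27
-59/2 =-29.50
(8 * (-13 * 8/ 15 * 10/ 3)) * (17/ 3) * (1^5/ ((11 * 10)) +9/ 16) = -889304/ 1485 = -598.86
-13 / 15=-0.87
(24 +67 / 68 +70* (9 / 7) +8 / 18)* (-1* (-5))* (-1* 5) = -1766075 / 612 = -2885.74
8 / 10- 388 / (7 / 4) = -220.91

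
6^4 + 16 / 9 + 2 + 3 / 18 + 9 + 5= 23651 / 18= 1313.94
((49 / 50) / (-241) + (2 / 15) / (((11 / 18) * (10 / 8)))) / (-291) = -22597 / 38572050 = -0.00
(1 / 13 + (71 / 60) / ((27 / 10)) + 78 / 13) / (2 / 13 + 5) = 13721 / 10854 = 1.26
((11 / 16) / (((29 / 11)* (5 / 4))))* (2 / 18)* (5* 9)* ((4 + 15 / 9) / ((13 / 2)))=2057 / 2262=0.91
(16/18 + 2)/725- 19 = -123949/6525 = -19.00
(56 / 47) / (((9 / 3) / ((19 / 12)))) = 266 / 423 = 0.63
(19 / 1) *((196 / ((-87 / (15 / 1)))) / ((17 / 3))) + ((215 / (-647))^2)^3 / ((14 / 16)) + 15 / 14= -56822776604539803337205 / 506291503240736931158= -112.23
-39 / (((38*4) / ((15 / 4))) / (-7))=6.74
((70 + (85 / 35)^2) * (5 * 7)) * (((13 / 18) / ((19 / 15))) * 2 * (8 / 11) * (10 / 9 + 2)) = 38677600 / 5643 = 6854.08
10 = 10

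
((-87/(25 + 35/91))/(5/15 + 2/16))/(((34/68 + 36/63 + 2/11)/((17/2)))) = -538356/10615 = -50.72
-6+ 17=11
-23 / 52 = -0.44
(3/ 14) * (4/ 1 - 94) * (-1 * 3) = 405/ 7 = 57.86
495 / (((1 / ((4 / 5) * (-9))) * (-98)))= 1782 / 49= 36.37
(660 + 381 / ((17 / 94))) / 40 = 23517 / 340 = 69.17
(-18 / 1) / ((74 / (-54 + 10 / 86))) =20853 / 1591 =13.11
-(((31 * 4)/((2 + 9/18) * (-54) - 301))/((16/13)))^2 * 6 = -0.32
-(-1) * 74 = 74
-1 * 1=-1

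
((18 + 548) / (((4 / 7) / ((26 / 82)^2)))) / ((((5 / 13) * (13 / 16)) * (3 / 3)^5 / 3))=8034936 / 8405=955.97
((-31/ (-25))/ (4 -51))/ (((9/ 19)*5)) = -589/ 52875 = -0.01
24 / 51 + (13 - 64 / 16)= 161 / 17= 9.47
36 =36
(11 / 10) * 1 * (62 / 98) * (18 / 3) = 1023 / 245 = 4.18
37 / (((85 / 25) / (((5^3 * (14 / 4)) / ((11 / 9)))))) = 1456875 / 374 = 3895.39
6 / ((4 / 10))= 15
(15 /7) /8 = 15 /56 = 0.27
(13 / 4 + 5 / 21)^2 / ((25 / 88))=42.83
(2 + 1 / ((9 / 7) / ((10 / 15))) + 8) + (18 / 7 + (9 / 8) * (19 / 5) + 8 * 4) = 373199 / 7560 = 49.36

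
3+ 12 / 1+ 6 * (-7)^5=-100827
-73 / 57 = -1.28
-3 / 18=-0.17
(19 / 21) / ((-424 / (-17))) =323 / 8904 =0.04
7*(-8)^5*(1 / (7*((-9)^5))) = 32768 / 59049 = 0.55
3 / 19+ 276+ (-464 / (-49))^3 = 1125.27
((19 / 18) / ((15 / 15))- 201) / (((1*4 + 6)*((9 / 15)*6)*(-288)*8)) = 3599 / 1492992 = 0.00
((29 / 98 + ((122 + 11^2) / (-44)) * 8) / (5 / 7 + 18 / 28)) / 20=-47309 / 29260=-1.62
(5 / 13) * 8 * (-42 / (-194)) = 840 / 1261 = 0.67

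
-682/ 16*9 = -3069/ 8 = -383.62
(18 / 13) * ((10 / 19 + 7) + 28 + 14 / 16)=49797 / 988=50.40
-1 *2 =-2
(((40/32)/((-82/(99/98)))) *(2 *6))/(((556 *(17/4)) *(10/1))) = -297/37978136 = -0.00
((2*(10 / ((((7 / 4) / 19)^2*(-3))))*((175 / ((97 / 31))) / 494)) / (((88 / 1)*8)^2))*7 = -73625 / 58591104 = -0.00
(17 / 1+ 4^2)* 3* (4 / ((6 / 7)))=462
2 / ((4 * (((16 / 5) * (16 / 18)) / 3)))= 135 / 256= 0.53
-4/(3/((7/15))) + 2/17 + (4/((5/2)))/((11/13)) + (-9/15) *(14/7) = 1568/8415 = 0.19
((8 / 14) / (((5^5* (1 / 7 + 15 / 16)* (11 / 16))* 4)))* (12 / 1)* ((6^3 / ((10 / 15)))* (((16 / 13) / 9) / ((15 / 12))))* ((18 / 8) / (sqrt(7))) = 15925248* sqrt(7) / 1892515625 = 0.02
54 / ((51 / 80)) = 1440 / 17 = 84.71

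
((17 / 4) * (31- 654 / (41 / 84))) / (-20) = 182461 / 656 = 278.14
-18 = -18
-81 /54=-3 /2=-1.50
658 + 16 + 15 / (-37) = 24923 / 37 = 673.59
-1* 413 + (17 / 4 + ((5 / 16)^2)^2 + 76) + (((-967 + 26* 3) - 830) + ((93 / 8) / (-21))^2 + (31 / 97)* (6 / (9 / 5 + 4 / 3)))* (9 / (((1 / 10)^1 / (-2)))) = 4522664399535151 / 14640152576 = 308921.94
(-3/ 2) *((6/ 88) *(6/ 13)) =-0.05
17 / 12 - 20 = -223 / 12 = -18.58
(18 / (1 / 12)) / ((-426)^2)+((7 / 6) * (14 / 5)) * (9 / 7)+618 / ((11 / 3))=47894871 / 277255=172.75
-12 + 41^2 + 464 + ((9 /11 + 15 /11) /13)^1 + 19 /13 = 305252 /143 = 2134.63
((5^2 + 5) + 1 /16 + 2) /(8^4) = 513 /65536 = 0.01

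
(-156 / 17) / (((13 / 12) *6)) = -24 / 17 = -1.41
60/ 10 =6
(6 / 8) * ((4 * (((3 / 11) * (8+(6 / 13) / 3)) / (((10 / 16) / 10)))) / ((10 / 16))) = 170.79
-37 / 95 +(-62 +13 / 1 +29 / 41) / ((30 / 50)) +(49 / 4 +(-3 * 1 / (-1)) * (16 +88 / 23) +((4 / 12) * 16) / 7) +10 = 12137201 / 7525140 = 1.61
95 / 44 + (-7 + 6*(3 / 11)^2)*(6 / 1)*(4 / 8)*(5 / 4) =-5425 / 242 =-22.42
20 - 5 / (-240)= 961 / 48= 20.02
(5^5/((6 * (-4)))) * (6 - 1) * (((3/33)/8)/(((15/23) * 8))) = -71875/50688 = -1.42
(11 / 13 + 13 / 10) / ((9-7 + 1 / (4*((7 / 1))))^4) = 9527168 / 76237785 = 0.12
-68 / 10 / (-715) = 34 / 3575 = 0.01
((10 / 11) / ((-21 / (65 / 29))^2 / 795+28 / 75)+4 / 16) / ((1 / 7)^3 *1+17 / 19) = 7459195079 / 3144655800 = 2.37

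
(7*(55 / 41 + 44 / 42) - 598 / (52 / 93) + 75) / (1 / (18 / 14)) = -721599 / 574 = -1257.14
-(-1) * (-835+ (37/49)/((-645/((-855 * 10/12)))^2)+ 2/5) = -1510642267/1812020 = -833.68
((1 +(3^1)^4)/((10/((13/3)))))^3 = 44865.02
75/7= 10.71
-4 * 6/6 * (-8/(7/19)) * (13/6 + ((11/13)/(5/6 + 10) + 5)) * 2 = 22332448/17745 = 1258.52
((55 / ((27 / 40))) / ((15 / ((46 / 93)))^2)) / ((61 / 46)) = 8565568 / 128204127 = 0.07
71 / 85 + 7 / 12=1447 / 1020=1.42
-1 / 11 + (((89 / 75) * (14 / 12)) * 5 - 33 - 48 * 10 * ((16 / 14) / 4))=-1131749 / 6930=-163.31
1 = 1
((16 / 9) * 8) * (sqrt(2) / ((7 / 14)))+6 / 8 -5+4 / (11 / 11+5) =-43 / 12+256 * sqrt(2) / 9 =36.64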